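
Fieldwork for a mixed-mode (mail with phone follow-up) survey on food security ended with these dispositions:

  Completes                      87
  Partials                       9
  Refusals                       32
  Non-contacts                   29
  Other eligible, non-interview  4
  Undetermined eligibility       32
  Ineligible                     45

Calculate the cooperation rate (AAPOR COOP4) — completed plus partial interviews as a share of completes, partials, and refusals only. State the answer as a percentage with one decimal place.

Top: 87 + 9 = 96
Denom: 87 + 9 + 32 = 128
COOP4 = 96 / 128 = 0.7500

75.0%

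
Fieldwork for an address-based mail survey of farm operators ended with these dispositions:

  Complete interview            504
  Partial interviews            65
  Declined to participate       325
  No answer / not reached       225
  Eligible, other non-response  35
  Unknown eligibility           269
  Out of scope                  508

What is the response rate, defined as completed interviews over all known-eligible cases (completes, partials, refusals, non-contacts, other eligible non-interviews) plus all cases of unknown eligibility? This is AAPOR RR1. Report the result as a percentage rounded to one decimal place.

Num → 504
Denominator → 504 + 65 + 325 + 225 + 35 + 269 = 1423
RR1 = 504 / 1423 = 0.3542

35.4%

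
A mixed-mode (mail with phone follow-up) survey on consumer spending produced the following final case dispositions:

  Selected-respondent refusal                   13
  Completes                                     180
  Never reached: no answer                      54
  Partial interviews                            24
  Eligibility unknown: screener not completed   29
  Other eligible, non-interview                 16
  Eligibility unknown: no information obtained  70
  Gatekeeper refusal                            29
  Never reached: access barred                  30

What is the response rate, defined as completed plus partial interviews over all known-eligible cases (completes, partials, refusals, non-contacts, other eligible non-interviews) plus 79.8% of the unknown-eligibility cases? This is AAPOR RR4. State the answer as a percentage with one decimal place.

Refused = 29 + 13 = 42
Never reached = 54 + 30 = 84
Eligibility not determined = 29 + 70 = 99
Numerator → 180 + 24 = 204
Known eligible → 180 + 24 + 42 + 84 + 16 = 346
Eligible share of unknowns → 0.7980 × 99 = 79.00
Denom → 346 + 79.00 = 425.00
RR4 = 204 / 425.00 = 0.4800

48.0%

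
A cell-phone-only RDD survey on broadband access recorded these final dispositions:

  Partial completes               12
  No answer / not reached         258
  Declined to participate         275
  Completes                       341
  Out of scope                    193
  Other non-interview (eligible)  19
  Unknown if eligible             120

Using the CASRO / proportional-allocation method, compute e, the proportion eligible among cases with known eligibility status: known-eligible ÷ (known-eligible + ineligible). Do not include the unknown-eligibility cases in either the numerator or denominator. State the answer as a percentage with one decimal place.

82.4%

Determined eligible = 341 + 12 + 275 + 258 + 19 = 905
e = 905 / (905 + 193) = 905 / 1098 = 0.8242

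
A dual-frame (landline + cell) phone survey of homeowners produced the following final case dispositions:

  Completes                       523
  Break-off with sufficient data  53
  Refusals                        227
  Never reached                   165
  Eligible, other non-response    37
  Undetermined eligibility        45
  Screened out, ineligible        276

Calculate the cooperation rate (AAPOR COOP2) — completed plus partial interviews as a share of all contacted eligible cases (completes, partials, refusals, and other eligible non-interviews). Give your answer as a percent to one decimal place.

Top → 523 + 53 = 576
Denominator → 523 + 53 + 227 + 37 = 840
COOP2 = 576 / 840 = 0.6857

68.6%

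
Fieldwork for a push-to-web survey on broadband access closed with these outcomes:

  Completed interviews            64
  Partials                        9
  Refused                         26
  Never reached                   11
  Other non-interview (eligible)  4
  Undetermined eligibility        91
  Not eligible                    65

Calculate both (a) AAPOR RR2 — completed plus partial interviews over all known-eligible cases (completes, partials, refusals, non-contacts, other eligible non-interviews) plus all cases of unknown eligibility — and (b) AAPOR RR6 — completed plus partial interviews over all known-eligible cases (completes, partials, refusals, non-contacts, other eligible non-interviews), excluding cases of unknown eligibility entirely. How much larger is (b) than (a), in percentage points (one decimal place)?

28.4

Top: 64 + 9 = 73
Base: 64 + 9 + 26 + 11 + 4 + 91 = 205
RR2 = 73 / 205 = 0.3561
Base: 64 + 9 + 26 + 11 + 4 = 114
RR6 = 73 / 114 = 0.6404
Difference = 64.04 − 35.61 = 28.43 percentage points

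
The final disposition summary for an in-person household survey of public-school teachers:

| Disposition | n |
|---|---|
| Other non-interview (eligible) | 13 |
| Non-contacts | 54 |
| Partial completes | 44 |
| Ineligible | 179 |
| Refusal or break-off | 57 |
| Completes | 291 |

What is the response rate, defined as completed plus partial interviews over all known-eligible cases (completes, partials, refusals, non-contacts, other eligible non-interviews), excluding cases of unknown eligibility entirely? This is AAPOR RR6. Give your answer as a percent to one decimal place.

Numerator = 291 + 44 = 335
Base = 291 + 44 + 57 + 54 + 13 = 459
RR6 = 335 / 459 = 0.7298

73.0%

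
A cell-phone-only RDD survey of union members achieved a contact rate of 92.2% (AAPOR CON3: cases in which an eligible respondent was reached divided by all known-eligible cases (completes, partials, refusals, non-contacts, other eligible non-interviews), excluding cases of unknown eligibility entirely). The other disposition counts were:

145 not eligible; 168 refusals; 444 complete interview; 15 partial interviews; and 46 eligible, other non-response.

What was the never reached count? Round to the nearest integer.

57

Num: 444 + 15 + 168 + 46 = 673
CON3 = 673 / D = 0.922
D = 673 / 0.922 = 729.9
Remaining denominator categories sum to 673
never reached = 729.9 − 673 ≈ 57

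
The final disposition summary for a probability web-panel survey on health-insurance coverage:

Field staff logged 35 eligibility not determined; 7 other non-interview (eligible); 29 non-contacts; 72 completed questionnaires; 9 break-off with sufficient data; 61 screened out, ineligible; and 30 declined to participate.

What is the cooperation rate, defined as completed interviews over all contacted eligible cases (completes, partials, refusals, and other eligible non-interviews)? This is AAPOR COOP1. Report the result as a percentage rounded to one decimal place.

Num → 72
Base → 72 + 9 + 30 + 7 = 118
COOP1 = 72 / 118 = 0.6102

61.0%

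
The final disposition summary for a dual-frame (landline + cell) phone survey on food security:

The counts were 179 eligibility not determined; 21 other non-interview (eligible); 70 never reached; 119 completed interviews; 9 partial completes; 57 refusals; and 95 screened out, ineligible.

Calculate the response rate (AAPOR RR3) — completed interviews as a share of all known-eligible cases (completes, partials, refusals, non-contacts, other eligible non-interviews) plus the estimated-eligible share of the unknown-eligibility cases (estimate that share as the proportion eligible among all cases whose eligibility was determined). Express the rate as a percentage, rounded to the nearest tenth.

Top = 119
Eligible (known) = 119 + 9 + 57 + 70 + 21 = 276
e = 276 / (276 + 95) = 276 / 371 = 0.7439
Estimated eligible among unknowns = 0.7439 × 179 = 133.16
Denom = 276 + 133.16 = 409.16
RR3 = 119 / 409.16 = 0.2908

29.1%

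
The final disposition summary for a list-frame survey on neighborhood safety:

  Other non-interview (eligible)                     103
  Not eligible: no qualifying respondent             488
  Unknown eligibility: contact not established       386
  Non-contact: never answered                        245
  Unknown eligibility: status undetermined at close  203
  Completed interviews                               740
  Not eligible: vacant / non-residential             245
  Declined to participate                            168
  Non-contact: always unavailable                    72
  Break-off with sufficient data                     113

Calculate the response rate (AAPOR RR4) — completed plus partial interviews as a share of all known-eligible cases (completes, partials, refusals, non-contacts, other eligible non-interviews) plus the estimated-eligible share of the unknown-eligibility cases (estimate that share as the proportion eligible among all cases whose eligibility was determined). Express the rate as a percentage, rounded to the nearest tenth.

No contact after all attempts = 245 + 72 = 317
Eligibility not determined = 386 + 203 = 589
Screened out, ineligible = 488 + 245 = 733
Numerator → 740 + 113 = 853
Eligible (known) → 740 + 113 + 168 + 317 + 103 = 1441
e = 1441 / (1441 + 733) = 1441 / 2174 = 0.6628
e × U → 0.6628 × 589 = 390.39
Base → 1441 + 390.39 = 1831.39
RR4 = 853 / 1831.39 = 0.4658

46.6%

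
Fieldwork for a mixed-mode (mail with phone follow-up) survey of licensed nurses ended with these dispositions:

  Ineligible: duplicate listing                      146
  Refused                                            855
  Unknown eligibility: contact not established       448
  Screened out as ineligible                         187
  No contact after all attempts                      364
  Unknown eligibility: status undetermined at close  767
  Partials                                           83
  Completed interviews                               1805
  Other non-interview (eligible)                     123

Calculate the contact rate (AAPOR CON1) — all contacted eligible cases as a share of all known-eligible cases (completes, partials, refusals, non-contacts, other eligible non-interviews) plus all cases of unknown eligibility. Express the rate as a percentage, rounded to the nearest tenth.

64.5%

Unknown if eligible = 448 + 767 = 1215
Screened out, ineligible = 187 + 146 = 333
Top = 1805 + 83 + 855 + 123 = 2866
Base = 1805 + 83 + 855 + 364 + 123 + 1215 = 4445
CON1 = 2866 / 4445 = 0.6448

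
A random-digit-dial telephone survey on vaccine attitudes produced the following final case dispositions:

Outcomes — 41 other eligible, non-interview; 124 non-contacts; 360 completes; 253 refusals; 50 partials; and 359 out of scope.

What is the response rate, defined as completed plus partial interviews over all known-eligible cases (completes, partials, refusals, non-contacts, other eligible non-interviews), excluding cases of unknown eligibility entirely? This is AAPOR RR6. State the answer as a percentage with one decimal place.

49.5%

Num: 360 + 50 = 410
Denom: 360 + 50 + 253 + 124 + 41 = 828
RR6 = 410 / 828 = 0.4952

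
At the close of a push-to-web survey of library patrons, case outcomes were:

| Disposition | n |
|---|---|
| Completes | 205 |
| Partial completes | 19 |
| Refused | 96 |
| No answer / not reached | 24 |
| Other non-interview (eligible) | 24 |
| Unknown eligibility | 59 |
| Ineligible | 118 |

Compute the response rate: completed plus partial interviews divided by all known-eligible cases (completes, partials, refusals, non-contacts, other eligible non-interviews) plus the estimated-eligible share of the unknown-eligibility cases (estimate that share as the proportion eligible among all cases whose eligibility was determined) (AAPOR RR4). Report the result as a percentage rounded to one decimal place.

Num = 205 + 19 = 224
Determined eligible = 205 + 19 + 96 + 24 + 24 = 368
e = 368 / (368 + 118) = 368 / 486 = 0.7572
e × U = 0.7572 × 59 = 44.67
Base = 368 + 44.67 = 412.67
RR4 = 224 / 412.67 = 0.5428

54.3%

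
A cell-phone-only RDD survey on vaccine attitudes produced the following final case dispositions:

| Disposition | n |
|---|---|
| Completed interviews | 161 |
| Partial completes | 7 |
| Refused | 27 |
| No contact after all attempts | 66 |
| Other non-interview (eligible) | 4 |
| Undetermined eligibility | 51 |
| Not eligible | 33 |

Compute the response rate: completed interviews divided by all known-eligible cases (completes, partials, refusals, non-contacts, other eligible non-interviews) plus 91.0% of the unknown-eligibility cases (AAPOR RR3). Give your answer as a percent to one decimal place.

51.7%

Num → 161
Determined eligible → 161 + 7 + 27 + 66 + 4 = 265
Eligible share of unknowns → 0.9100 × 51 = 46.41
Denom → 265 + 46.41 = 311.41
RR3 = 161 / 311.41 = 0.5170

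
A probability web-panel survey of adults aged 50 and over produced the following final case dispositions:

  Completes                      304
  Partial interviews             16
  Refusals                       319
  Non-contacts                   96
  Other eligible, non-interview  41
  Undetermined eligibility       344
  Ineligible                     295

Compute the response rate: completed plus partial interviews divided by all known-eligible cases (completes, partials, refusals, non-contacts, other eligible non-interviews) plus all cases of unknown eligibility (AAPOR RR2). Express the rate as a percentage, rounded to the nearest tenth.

28.6%

Top = 304 + 16 = 320
Base = 304 + 16 + 319 + 96 + 41 + 344 = 1120
RR2 = 320 / 1120 = 0.2857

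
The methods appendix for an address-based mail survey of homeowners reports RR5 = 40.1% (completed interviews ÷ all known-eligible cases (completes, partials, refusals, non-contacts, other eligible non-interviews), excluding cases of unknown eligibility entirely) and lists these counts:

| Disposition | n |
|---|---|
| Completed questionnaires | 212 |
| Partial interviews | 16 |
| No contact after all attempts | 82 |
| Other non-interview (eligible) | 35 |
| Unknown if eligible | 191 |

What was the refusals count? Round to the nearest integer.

184

RR5 = 212 / D = 0.401
D = 212 / 0.401 = 528.7
Other denominator terms total 345
refusals = 528.7 − 345 ≈ 184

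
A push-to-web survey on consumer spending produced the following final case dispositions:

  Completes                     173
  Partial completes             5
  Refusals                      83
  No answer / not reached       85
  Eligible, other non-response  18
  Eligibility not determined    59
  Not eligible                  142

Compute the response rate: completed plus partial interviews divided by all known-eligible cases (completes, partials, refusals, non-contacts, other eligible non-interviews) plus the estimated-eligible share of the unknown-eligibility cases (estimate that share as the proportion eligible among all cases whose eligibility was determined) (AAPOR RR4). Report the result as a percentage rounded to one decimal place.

43.8%

Top → 173 + 5 = 178
Determined eligible → 173 + 5 + 83 + 85 + 18 = 364
e = 364 / (364 + 142) = 364 / 506 = 0.7194
Eligible share of unknowns → 0.7194 × 59 = 42.44
Denom → 364 + 42.44 = 406.44
RR4 = 178 / 406.44 = 0.4379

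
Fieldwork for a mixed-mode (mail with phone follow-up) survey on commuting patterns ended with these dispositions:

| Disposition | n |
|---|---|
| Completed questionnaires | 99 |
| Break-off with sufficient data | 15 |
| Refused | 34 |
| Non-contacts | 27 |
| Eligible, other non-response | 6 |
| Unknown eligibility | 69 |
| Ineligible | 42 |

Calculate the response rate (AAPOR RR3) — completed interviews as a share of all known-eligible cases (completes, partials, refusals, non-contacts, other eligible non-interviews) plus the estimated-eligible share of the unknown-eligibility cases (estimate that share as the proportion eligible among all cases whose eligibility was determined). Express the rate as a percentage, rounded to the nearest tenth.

41.8%

Num → 99
Known eligible → 99 + 15 + 34 + 27 + 6 = 181
e = 181 / (181 + 42) = 181 / 223 = 0.8117
e × U → 0.8117 × 69 = 56.01
Base → 181 + 56.01 = 237.01
RR3 = 99 / 237.01 = 0.4177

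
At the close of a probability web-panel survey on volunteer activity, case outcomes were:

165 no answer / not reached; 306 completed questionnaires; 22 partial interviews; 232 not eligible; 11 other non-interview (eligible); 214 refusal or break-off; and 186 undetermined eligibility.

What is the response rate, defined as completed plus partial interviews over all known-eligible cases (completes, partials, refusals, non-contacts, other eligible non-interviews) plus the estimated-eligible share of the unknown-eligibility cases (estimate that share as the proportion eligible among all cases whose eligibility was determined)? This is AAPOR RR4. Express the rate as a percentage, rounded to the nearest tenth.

Top = 306 + 22 = 328
Eligible (known) = 306 + 22 + 214 + 165 + 11 = 718
e = 718 / (718 + 232) = 718 / 950 = 0.7558
Estimated eligible among unknowns = 0.7558 × 186 = 140.58
Base = 718 + 140.58 = 858.58
RR4 = 328 / 858.58 = 0.3820

38.2%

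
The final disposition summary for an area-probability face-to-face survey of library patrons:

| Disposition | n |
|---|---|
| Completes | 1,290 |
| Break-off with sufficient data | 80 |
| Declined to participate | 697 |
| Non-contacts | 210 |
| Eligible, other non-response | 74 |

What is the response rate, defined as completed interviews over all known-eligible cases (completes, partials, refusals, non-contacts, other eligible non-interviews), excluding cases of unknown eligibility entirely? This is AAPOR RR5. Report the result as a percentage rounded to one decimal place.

Num = 1290
Base = 1290 + 80 + 697 + 210 + 74 = 2351
RR5 = 1290 / 2351 = 0.5487

54.9%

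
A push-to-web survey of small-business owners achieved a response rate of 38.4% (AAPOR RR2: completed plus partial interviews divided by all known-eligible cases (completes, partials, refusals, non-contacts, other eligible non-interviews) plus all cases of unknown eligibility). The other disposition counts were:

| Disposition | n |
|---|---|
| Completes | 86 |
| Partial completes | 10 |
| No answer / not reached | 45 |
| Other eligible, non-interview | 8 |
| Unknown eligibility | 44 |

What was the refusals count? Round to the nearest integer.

Top: 86 + 10 = 96
RR2 = 96 / D = 0.384
D = 96 / 0.384 = 250.0
Other denominator terms total 193
refusals = 250.0 − 193 ≈ 57

57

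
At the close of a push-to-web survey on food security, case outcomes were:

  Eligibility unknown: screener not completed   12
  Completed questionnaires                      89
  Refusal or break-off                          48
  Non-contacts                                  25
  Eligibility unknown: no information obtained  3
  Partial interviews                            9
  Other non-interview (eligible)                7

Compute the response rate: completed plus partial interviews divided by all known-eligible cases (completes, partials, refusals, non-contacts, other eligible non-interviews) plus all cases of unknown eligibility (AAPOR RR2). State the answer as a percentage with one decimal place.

50.8%

Unknown if eligible = 12 + 3 = 15
Num: 89 + 9 = 98
Base: 89 + 9 + 48 + 25 + 7 + 15 = 193
RR2 = 98 / 193 = 0.5078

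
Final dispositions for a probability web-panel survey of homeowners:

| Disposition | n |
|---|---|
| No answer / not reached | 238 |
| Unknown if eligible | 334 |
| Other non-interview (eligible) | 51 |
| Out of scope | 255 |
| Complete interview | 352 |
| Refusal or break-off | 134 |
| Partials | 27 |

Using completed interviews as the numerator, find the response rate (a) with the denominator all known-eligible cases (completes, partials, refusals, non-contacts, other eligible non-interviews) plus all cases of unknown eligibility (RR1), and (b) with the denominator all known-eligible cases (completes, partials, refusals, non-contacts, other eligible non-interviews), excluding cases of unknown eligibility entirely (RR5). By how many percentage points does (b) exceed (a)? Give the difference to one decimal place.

12.9

Numerator: 352
Base: 352 + 27 + 134 + 238 + 51 + 334 = 1136
RR1 = 352 / 1136 = 0.3099
Base: 352 + 27 + 134 + 238 + 51 = 802
RR5 = 352 / 802 = 0.4389
Difference = 43.89 − 30.99 = 12.90 percentage points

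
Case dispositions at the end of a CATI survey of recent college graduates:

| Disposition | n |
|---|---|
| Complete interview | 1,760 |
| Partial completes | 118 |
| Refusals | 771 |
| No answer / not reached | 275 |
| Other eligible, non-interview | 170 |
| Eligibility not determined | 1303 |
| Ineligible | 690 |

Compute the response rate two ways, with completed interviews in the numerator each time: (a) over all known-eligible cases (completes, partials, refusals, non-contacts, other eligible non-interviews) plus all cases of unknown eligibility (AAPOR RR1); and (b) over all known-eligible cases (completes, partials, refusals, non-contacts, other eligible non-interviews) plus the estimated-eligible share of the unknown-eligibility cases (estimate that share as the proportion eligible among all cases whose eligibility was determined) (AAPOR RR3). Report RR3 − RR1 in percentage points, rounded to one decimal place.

2.3

Numerator: 1760
Denominator: 1760 + 118 + 771 + 275 + 170 + 1303 = 4397
RR1 = 1760 / 4397 = 0.4003
Eligible (known): 1760 + 118 + 771 + 275 + 170 = 3094
e = 3094 / (3094 + 690) = 3094 / 3784 = 0.8177
e × U: 0.8177 × 1303 = 1065.46
Denominator: 3094 + 1065.46 = 4159.46
RR3 = 1760 / 4159.46 = 0.4231
Difference = 42.31 − 40.03 = 2.28 percentage points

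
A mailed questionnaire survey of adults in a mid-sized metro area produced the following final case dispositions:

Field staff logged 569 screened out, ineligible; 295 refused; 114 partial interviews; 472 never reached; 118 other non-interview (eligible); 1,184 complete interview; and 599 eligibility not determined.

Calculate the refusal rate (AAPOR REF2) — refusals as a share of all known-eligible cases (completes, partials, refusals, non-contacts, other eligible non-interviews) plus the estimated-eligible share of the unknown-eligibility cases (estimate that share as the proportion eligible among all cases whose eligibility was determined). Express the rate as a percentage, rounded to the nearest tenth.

11.1%

Numerator: 295
Eligible (known): 1184 + 114 + 295 + 472 + 118 = 2183
e = 2183 / (2183 + 569) = 2183 / 2752 = 0.7932
Eligible share of unknowns: 0.7932 × 599 = 475.13
Denom: 2183 + 475.13 = 2658.13
REF2 = 295 / 2658.13 = 0.1110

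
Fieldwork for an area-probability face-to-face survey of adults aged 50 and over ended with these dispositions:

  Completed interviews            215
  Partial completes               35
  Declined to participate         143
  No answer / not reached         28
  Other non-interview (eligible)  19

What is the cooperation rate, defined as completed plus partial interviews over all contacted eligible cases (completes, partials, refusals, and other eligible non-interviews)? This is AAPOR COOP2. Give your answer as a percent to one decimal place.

60.7%

Top: 215 + 35 = 250
Denom: 215 + 35 + 143 + 19 = 412
COOP2 = 250 / 412 = 0.6068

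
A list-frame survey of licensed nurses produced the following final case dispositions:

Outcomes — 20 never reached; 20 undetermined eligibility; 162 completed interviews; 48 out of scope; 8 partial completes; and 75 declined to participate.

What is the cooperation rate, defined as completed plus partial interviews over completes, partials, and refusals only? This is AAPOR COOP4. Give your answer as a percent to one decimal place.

Num → 162 + 8 = 170
Base → 162 + 8 + 75 = 245
COOP4 = 170 / 245 = 0.6939

69.4%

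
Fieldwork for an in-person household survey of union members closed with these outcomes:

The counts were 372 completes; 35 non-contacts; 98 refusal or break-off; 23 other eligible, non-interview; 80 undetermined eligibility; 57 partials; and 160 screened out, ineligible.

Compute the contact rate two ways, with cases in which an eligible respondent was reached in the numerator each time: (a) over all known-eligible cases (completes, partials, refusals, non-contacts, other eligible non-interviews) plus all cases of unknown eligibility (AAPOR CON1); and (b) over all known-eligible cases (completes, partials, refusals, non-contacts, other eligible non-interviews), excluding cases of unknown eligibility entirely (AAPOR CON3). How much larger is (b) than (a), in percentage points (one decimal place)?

11.3

Numerator = 372 + 57 + 98 + 23 = 550
Base = 372 + 57 + 98 + 35 + 23 + 80 = 665
CON1 = 550 / 665 = 0.8271
Base = 372 + 57 + 98 + 35 + 23 = 585
CON3 = 550 / 585 = 0.9402
Difference = 94.02 − 82.71 = 11.31 percentage points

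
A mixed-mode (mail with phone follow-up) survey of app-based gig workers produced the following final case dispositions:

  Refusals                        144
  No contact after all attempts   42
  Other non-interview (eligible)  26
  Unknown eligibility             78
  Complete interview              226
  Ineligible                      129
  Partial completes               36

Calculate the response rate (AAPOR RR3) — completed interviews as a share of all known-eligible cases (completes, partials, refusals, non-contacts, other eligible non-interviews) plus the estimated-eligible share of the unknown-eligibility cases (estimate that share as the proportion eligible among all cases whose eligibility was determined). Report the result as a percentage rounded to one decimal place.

Num → 226
Eligible (known) → 226 + 36 + 144 + 42 + 26 = 474
e = 474 / (474 + 129) = 474 / 603 = 0.7861
e × U → 0.7861 × 78 = 61.32
Denom → 474 + 61.32 = 535.32
RR3 = 226 / 535.32 = 0.4222

42.2%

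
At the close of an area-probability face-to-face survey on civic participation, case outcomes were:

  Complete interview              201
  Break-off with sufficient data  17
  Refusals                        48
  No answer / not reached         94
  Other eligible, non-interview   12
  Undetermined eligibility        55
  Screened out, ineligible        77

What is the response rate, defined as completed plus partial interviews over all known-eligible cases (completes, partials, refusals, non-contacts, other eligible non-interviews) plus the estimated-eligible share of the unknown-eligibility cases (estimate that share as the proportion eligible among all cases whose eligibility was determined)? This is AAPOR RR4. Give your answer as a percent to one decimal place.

52.2%

Numerator → 201 + 17 = 218
Eligible (known) → 201 + 17 + 48 + 94 + 12 = 372
e = 372 / (372 + 77) = 372 / 449 = 0.8285
Eligible share of unknowns → 0.8285 × 55 = 45.57
Denominator → 372 + 45.57 = 417.57
RR4 = 218 / 417.57 = 0.5221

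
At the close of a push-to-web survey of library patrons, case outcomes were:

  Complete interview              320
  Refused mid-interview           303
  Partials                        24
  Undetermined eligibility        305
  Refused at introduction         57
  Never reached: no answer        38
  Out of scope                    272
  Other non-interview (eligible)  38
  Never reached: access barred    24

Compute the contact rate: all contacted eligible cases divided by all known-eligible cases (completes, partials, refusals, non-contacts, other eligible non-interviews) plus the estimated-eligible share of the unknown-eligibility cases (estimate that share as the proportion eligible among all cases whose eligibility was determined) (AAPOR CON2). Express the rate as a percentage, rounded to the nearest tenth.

Declined to participate = 57 + 303 = 360
No contact after all attempts = 38 + 24 = 62
Top → 320 + 24 + 360 + 38 = 742
Determined eligible → 320 + 24 + 360 + 62 + 38 = 804
e = 804 / (804 + 272) = 804 / 1076 = 0.7472
e × U → 0.7472 × 305 = 227.90
Denominator → 804 + 227.90 = 1031.90
CON2 = 742 / 1031.90 = 0.7191

71.9%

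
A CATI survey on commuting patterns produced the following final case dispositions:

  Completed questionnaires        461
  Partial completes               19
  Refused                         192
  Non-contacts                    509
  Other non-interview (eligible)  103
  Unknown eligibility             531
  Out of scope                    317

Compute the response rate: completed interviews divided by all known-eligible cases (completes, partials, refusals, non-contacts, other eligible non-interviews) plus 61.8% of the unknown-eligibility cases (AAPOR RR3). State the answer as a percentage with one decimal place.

Numerator: 461
Determined eligible: 461 + 19 + 192 + 509 + 103 = 1284
e × U: 0.6180 × 531 = 328.16
Base: 1284 + 328.16 = 1612.16
RR3 = 461 / 1612.16 = 0.2860

28.6%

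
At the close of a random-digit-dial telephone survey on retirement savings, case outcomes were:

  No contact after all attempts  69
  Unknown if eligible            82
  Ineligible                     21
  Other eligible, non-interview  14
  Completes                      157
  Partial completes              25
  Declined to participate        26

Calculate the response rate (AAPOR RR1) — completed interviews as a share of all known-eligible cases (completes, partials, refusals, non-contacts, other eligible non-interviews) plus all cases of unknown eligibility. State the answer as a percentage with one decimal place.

Num = 157
Denom = 157 + 25 + 26 + 69 + 14 + 82 = 373
RR1 = 157 / 373 = 0.4209

42.1%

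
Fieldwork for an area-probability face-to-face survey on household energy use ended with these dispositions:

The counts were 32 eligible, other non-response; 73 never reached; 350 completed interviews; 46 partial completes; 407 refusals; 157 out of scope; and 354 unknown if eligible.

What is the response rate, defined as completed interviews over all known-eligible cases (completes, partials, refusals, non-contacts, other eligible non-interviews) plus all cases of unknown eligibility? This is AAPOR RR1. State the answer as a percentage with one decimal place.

27.7%

Num → 350
Denom → 350 + 46 + 407 + 73 + 32 + 354 = 1262
RR1 = 350 / 1262 = 0.2773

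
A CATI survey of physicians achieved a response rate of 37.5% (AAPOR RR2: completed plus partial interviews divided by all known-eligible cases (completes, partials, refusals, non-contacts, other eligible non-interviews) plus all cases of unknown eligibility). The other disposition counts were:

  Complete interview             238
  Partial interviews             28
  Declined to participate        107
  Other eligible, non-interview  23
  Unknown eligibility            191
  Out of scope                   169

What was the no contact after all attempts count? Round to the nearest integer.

122

Num → 238 + 28 = 266
RR2 = 266 / D = 0.375
D = 266 / 0.375 = 709.3
Rest of base = 587
no contact after all attempts = 709.3 − 587 ≈ 122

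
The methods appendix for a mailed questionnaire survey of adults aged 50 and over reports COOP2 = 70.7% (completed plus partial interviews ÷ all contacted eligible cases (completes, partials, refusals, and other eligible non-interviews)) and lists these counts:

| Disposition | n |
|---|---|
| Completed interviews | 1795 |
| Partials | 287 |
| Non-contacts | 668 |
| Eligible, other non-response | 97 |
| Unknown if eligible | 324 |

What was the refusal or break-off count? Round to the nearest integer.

Num = 1795 + 287 = 2082
COOP2 = 2082 / D = 0.707
D = 2082 / 0.707 = 2944.8
Rest of base = 2179
refusal or break-off = 2944.8 − 2179 ≈ 766

766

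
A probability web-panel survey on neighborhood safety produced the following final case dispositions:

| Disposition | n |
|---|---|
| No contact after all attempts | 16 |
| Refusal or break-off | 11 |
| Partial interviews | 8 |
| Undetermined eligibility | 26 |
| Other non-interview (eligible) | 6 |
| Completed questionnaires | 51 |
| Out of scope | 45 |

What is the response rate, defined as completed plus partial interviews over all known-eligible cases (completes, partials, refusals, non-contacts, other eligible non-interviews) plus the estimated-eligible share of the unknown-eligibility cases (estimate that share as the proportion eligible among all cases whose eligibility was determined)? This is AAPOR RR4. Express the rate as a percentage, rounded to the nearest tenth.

Num = 51 + 8 = 59
Known eligible = 51 + 8 + 11 + 16 + 6 = 92
e = 92 / (92 + 45) = 92 / 137 = 0.6715
Estimated eligible among unknowns = 0.6715 × 26 = 17.46
Base = 92 + 17.46 = 109.46
RR4 = 59 / 109.46 = 0.5390

53.9%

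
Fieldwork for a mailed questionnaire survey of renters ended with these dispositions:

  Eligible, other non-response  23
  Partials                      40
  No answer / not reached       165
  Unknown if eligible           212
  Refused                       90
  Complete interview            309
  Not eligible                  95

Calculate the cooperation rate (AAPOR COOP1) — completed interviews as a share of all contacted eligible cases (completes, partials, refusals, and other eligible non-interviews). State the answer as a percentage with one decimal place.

Numerator: 309
Denom: 309 + 40 + 90 + 23 = 462
COOP1 = 309 / 462 = 0.6688

66.9%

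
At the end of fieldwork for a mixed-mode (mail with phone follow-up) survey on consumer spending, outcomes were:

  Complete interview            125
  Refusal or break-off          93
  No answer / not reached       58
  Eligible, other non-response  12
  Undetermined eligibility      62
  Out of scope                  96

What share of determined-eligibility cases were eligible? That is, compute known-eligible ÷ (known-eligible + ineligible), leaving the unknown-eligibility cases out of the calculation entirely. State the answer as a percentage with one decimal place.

75.0%

Eligible (known): 125 + 93 + 58 + 12 = 288
e = 288 / (288 + 96) = 288 / 384 = 0.7500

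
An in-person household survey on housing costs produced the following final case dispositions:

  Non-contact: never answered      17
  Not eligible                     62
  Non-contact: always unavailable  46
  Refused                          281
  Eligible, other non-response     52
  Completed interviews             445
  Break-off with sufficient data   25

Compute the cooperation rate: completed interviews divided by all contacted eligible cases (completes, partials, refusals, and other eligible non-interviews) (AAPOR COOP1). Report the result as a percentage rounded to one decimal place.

Never reached = 17 + 46 = 63
Num = 445
Denominator = 445 + 25 + 281 + 52 = 803
COOP1 = 445 / 803 = 0.5542

55.4%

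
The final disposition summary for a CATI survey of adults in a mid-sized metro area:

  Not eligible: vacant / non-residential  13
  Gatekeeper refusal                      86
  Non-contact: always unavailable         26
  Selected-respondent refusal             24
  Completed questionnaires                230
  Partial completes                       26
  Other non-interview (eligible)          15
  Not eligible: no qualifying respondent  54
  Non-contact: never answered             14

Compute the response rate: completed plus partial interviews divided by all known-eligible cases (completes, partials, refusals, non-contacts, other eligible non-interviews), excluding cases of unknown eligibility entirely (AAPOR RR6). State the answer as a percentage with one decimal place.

60.8%

Refusals = 86 + 24 = 110
No contact after all attempts = 14 + 26 = 40
Ineligible = 54 + 13 = 67
Numerator: 230 + 26 = 256
Denom: 230 + 26 + 110 + 40 + 15 = 421
RR6 = 256 / 421 = 0.6081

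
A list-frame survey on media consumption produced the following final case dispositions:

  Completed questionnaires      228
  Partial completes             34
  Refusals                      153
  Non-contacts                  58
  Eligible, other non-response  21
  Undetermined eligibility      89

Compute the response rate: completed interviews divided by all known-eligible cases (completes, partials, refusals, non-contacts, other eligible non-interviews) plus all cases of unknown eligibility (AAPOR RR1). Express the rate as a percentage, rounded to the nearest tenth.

39.1%

Numerator → 228
Denom → 228 + 34 + 153 + 58 + 21 + 89 = 583
RR1 = 228 / 583 = 0.3911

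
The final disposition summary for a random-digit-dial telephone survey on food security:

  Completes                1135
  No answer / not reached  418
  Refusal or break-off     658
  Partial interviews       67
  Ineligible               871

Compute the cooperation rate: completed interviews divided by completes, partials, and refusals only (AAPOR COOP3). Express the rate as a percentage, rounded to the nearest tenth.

61.0%

Top → 1135
Base → 1135 + 67 + 658 = 1860
COOP3 = 1135 / 1860 = 0.6102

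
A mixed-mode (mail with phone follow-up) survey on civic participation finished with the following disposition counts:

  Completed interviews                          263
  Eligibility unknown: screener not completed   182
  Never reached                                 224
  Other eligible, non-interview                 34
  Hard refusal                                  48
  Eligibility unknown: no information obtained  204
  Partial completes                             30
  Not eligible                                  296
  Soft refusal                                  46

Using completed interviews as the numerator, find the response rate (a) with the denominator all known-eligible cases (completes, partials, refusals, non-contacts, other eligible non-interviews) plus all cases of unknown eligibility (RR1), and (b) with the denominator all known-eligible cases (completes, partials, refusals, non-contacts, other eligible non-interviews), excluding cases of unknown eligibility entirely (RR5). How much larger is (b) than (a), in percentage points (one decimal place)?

Refused = 48 + 46 = 94
Unknown eligibility = 182 + 204 = 386
Top = 263
Base = 263 + 30 + 94 + 224 + 34 + 386 = 1031
RR1 = 263 / 1031 = 0.2551
Base = 263 + 30 + 94 + 224 + 34 = 645
RR5 = 263 / 645 = 0.4078
Difference = 40.78 − 25.51 = 15.27 percentage points

15.3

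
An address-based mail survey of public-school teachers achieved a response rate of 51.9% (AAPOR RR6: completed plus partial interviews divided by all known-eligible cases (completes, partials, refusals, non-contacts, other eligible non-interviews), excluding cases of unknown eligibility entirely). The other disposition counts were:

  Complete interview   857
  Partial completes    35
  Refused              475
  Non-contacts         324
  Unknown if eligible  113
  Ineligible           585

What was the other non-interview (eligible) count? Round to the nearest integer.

28

Top = 857 + 35 = 892
RR6 = 892 / D = 0.519
D = 892 / 0.519 = 1718.7
Other denominator terms total 1691
other non-interview (eligible) = 1718.7 − 1691 ≈ 28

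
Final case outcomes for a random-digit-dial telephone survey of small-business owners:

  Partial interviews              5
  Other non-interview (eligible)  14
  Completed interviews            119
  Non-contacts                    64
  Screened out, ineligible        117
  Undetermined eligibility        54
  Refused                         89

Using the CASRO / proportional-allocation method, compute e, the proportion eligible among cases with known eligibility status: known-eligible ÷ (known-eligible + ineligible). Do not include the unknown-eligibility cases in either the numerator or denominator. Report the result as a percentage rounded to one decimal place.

Known eligible → 119 + 5 + 89 + 64 + 14 = 291
e = 291 / (291 + 117) = 291 / 408 = 0.7132

71.3%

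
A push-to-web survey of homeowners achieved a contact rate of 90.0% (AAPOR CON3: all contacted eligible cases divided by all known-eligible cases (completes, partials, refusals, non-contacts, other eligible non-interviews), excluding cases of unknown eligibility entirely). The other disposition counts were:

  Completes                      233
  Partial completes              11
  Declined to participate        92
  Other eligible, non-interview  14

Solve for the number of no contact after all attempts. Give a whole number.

Numerator → 233 + 11 + 92 + 14 = 350
CON3 = 350 / D = 0.900
D = 350 / 0.900 = 388.9
Other denominator terms total 350
no contact after all attempts = 388.9 − 350 ≈ 39

39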